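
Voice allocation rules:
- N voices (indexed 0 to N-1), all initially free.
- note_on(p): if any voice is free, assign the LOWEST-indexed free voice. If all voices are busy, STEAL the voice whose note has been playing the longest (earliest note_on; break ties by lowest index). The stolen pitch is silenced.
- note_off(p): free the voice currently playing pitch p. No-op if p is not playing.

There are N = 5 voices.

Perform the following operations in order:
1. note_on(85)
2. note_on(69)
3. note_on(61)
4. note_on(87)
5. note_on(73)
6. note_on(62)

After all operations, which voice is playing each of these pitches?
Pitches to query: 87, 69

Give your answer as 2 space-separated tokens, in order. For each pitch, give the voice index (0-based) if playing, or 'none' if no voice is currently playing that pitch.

Answer: 3 1

Derivation:
Op 1: note_on(85): voice 0 is free -> assigned | voices=[85 - - - -]
Op 2: note_on(69): voice 1 is free -> assigned | voices=[85 69 - - -]
Op 3: note_on(61): voice 2 is free -> assigned | voices=[85 69 61 - -]
Op 4: note_on(87): voice 3 is free -> assigned | voices=[85 69 61 87 -]
Op 5: note_on(73): voice 4 is free -> assigned | voices=[85 69 61 87 73]
Op 6: note_on(62): all voices busy, STEAL voice 0 (pitch 85, oldest) -> assign | voices=[62 69 61 87 73]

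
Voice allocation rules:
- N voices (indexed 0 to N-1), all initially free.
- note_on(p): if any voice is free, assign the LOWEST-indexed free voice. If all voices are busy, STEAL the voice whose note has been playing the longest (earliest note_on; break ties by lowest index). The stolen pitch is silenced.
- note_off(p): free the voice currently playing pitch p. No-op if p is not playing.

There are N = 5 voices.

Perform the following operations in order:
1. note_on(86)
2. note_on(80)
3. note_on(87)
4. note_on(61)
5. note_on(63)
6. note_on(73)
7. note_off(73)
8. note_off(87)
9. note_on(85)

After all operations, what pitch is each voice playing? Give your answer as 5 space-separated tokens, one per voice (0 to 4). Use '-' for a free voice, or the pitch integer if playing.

Answer: 85 80 - 61 63

Derivation:
Op 1: note_on(86): voice 0 is free -> assigned | voices=[86 - - - -]
Op 2: note_on(80): voice 1 is free -> assigned | voices=[86 80 - - -]
Op 3: note_on(87): voice 2 is free -> assigned | voices=[86 80 87 - -]
Op 4: note_on(61): voice 3 is free -> assigned | voices=[86 80 87 61 -]
Op 5: note_on(63): voice 4 is free -> assigned | voices=[86 80 87 61 63]
Op 6: note_on(73): all voices busy, STEAL voice 0 (pitch 86, oldest) -> assign | voices=[73 80 87 61 63]
Op 7: note_off(73): free voice 0 | voices=[- 80 87 61 63]
Op 8: note_off(87): free voice 2 | voices=[- 80 - 61 63]
Op 9: note_on(85): voice 0 is free -> assigned | voices=[85 80 - 61 63]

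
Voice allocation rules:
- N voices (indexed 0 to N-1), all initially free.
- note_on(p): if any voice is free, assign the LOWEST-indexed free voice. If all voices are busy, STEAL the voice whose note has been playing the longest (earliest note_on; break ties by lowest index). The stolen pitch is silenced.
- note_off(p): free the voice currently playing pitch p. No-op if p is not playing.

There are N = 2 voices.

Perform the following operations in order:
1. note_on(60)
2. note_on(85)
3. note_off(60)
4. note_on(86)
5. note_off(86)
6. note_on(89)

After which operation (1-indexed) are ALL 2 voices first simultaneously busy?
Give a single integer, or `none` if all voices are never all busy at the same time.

Op 1: note_on(60): voice 0 is free -> assigned | voices=[60 -]
Op 2: note_on(85): voice 1 is free -> assigned | voices=[60 85]
Op 3: note_off(60): free voice 0 | voices=[- 85]
Op 4: note_on(86): voice 0 is free -> assigned | voices=[86 85]
Op 5: note_off(86): free voice 0 | voices=[- 85]
Op 6: note_on(89): voice 0 is free -> assigned | voices=[89 85]

Answer: 2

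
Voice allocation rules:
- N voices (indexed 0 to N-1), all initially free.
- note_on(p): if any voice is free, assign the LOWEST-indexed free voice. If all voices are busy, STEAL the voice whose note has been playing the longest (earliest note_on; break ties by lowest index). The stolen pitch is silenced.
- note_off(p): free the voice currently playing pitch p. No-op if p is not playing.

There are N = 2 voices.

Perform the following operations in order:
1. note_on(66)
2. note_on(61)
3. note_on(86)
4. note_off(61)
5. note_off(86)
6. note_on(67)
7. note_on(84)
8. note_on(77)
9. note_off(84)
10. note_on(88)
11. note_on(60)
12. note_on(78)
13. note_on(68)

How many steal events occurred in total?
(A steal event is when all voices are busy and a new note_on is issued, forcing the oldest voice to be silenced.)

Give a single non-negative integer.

Answer: 5

Derivation:
Op 1: note_on(66): voice 0 is free -> assigned | voices=[66 -]
Op 2: note_on(61): voice 1 is free -> assigned | voices=[66 61]
Op 3: note_on(86): all voices busy, STEAL voice 0 (pitch 66, oldest) -> assign | voices=[86 61]
Op 4: note_off(61): free voice 1 | voices=[86 -]
Op 5: note_off(86): free voice 0 | voices=[- -]
Op 6: note_on(67): voice 0 is free -> assigned | voices=[67 -]
Op 7: note_on(84): voice 1 is free -> assigned | voices=[67 84]
Op 8: note_on(77): all voices busy, STEAL voice 0 (pitch 67, oldest) -> assign | voices=[77 84]
Op 9: note_off(84): free voice 1 | voices=[77 -]
Op 10: note_on(88): voice 1 is free -> assigned | voices=[77 88]
Op 11: note_on(60): all voices busy, STEAL voice 0 (pitch 77, oldest) -> assign | voices=[60 88]
Op 12: note_on(78): all voices busy, STEAL voice 1 (pitch 88, oldest) -> assign | voices=[60 78]
Op 13: note_on(68): all voices busy, STEAL voice 0 (pitch 60, oldest) -> assign | voices=[68 78]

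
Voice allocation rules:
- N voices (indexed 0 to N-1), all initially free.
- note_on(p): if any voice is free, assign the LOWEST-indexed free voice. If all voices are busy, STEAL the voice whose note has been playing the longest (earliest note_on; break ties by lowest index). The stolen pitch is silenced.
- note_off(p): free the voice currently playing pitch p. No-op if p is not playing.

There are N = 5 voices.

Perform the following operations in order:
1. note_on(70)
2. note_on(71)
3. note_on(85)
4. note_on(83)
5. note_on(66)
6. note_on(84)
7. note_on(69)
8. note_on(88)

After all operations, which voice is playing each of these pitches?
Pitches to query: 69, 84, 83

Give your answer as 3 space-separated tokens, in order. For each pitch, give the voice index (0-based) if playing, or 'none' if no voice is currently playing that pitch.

Answer: 1 0 3

Derivation:
Op 1: note_on(70): voice 0 is free -> assigned | voices=[70 - - - -]
Op 2: note_on(71): voice 1 is free -> assigned | voices=[70 71 - - -]
Op 3: note_on(85): voice 2 is free -> assigned | voices=[70 71 85 - -]
Op 4: note_on(83): voice 3 is free -> assigned | voices=[70 71 85 83 -]
Op 5: note_on(66): voice 4 is free -> assigned | voices=[70 71 85 83 66]
Op 6: note_on(84): all voices busy, STEAL voice 0 (pitch 70, oldest) -> assign | voices=[84 71 85 83 66]
Op 7: note_on(69): all voices busy, STEAL voice 1 (pitch 71, oldest) -> assign | voices=[84 69 85 83 66]
Op 8: note_on(88): all voices busy, STEAL voice 2 (pitch 85, oldest) -> assign | voices=[84 69 88 83 66]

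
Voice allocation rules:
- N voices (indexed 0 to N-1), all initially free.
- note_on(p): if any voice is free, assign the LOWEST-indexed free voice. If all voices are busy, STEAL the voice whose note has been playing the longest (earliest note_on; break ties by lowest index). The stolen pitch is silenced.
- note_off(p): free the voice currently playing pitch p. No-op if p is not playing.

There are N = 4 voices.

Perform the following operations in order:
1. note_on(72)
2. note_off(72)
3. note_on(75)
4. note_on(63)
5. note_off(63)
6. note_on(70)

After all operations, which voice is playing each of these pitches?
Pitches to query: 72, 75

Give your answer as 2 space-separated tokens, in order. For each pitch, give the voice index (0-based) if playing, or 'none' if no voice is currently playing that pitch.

Op 1: note_on(72): voice 0 is free -> assigned | voices=[72 - - -]
Op 2: note_off(72): free voice 0 | voices=[- - - -]
Op 3: note_on(75): voice 0 is free -> assigned | voices=[75 - - -]
Op 4: note_on(63): voice 1 is free -> assigned | voices=[75 63 - -]
Op 5: note_off(63): free voice 1 | voices=[75 - - -]
Op 6: note_on(70): voice 1 is free -> assigned | voices=[75 70 - -]

Answer: none 0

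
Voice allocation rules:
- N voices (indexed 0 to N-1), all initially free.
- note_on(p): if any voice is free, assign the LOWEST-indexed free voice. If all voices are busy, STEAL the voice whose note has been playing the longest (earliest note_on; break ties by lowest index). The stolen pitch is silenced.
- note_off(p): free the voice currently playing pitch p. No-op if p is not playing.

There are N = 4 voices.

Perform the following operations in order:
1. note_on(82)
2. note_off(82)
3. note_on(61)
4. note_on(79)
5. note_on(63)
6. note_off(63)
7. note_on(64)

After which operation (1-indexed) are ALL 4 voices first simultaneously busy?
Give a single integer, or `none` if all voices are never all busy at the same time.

Answer: none

Derivation:
Op 1: note_on(82): voice 0 is free -> assigned | voices=[82 - - -]
Op 2: note_off(82): free voice 0 | voices=[- - - -]
Op 3: note_on(61): voice 0 is free -> assigned | voices=[61 - - -]
Op 4: note_on(79): voice 1 is free -> assigned | voices=[61 79 - -]
Op 5: note_on(63): voice 2 is free -> assigned | voices=[61 79 63 -]
Op 6: note_off(63): free voice 2 | voices=[61 79 - -]
Op 7: note_on(64): voice 2 is free -> assigned | voices=[61 79 64 -]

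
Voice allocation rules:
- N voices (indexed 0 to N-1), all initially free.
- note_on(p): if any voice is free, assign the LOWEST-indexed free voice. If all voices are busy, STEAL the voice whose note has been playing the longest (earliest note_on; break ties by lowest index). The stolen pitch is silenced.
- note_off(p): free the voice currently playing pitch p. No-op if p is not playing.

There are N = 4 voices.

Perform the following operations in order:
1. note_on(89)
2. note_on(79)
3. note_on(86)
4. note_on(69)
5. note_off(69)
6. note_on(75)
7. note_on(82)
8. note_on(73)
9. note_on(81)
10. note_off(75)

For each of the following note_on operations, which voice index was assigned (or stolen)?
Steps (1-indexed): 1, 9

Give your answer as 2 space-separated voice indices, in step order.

Answer: 0 2

Derivation:
Op 1: note_on(89): voice 0 is free -> assigned | voices=[89 - - -]
Op 2: note_on(79): voice 1 is free -> assigned | voices=[89 79 - -]
Op 3: note_on(86): voice 2 is free -> assigned | voices=[89 79 86 -]
Op 4: note_on(69): voice 3 is free -> assigned | voices=[89 79 86 69]
Op 5: note_off(69): free voice 3 | voices=[89 79 86 -]
Op 6: note_on(75): voice 3 is free -> assigned | voices=[89 79 86 75]
Op 7: note_on(82): all voices busy, STEAL voice 0 (pitch 89, oldest) -> assign | voices=[82 79 86 75]
Op 8: note_on(73): all voices busy, STEAL voice 1 (pitch 79, oldest) -> assign | voices=[82 73 86 75]
Op 9: note_on(81): all voices busy, STEAL voice 2 (pitch 86, oldest) -> assign | voices=[82 73 81 75]
Op 10: note_off(75): free voice 3 | voices=[82 73 81 -]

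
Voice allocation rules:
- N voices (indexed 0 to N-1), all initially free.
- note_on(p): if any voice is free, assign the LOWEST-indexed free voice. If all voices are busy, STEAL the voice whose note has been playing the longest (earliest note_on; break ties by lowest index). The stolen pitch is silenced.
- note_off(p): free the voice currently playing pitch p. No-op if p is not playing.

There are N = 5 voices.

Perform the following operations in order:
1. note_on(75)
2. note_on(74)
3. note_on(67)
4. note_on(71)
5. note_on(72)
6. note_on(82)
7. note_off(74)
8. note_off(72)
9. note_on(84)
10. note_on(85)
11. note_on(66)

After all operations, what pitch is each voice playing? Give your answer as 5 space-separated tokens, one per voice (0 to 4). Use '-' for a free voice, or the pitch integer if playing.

Answer: 82 84 66 71 85

Derivation:
Op 1: note_on(75): voice 0 is free -> assigned | voices=[75 - - - -]
Op 2: note_on(74): voice 1 is free -> assigned | voices=[75 74 - - -]
Op 3: note_on(67): voice 2 is free -> assigned | voices=[75 74 67 - -]
Op 4: note_on(71): voice 3 is free -> assigned | voices=[75 74 67 71 -]
Op 5: note_on(72): voice 4 is free -> assigned | voices=[75 74 67 71 72]
Op 6: note_on(82): all voices busy, STEAL voice 0 (pitch 75, oldest) -> assign | voices=[82 74 67 71 72]
Op 7: note_off(74): free voice 1 | voices=[82 - 67 71 72]
Op 8: note_off(72): free voice 4 | voices=[82 - 67 71 -]
Op 9: note_on(84): voice 1 is free -> assigned | voices=[82 84 67 71 -]
Op 10: note_on(85): voice 4 is free -> assigned | voices=[82 84 67 71 85]
Op 11: note_on(66): all voices busy, STEAL voice 2 (pitch 67, oldest) -> assign | voices=[82 84 66 71 85]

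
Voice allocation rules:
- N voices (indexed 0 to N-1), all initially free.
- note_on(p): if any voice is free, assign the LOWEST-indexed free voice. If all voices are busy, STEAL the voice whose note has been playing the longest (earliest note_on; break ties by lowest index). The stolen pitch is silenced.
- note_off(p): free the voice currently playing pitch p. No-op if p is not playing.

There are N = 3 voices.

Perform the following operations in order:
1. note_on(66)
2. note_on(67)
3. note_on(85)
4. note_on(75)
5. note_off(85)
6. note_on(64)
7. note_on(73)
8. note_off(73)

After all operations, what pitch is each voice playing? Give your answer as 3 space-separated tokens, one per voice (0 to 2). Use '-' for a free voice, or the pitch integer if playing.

Op 1: note_on(66): voice 0 is free -> assigned | voices=[66 - -]
Op 2: note_on(67): voice 1 is free -> assigned | voices=[66 67 -]
Op 3: note_on(85): voice 2 is free -> assigned | voices=[66 67 85]
Op 4: note_on(75): all voices busy, STEAL voice 0 (pitch 66, oldest) -> assign | voices=[75 67 85]
Op 5: note_off(85): free voice 2 | voices=[75 67 -]
Op 6: note_on(64): voice 2 is free -> assigned | voices=[75 67 64]
Op 7: note_on(73): all voices busy, STEAL voice 1 (pitch 67, oldest) -> assign | voices=[75 73 64]
Op 8: note_off(73): free voice 1 | voices=[75 - 64]

Answer: 75 - 64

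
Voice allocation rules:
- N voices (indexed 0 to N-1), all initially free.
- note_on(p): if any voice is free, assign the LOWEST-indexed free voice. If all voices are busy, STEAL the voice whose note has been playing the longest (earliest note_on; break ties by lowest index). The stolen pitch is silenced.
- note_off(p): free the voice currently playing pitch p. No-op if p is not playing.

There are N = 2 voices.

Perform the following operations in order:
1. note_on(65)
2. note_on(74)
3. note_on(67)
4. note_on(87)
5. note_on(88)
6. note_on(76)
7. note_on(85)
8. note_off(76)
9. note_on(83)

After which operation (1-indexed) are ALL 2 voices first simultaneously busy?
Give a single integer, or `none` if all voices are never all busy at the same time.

Op 1: note_on(65): voice 0 is free -> assigned | voices=[65 -]
Op 2: note_on(74): voice 1 is free -> assigned | voices=[65 74]
Op 3: note_on(67): all voices busy, STEAL voice 0 (pitch 65, oldest) -> assign | voices=[67 74]
Op 4: note_on(87): all voices busy, STEAL voice 1 (pitch 74, oldest) -> assign | voices=[67 87]
Op 5: note_on(88): all voices busy, STEAL voice 0 (pitch 67, oldest) -> assign | voices=[88 87]
Op 6: note_on(76): all voices busy, STEAL voice 1 (pitch 87, oldest) -> assign | voices=[88 76]
Op 7: note_on(85): all voices busy, STEAL voice 0 (pitch 88, oldest) -> assign | voices=[85 76]
Op 8: note_off(76): free voice 1 | voices=[85 -]
Op 9: note_on(83): voice 1 is free -> assigned | voices=[85 83]

Answer: 2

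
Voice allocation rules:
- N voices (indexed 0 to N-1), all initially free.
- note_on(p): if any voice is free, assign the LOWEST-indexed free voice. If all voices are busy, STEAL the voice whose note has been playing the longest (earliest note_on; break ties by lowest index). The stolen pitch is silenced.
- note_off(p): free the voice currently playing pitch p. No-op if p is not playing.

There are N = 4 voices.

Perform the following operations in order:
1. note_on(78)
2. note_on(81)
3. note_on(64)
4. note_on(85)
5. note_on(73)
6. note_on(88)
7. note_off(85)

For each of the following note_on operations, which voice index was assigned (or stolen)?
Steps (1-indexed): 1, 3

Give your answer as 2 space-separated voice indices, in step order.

Op 1: note_on(78): voice 0 is free -> assigned | voices=[78 - - -]
Op 2: note_on(81): voice 1 is free -> assigned | voices=[78 81 - -]
Op 3: note_on(64): voice 2 is free -> assigned | voices=[78 81 64 -]
Op 4: note_on(85): voice 3 is free -> assigned | voices=[78 81 64 85]
Op 5: note_on(73): all voices busy, STEAL voice 0 (pitch 78, oldest) -> assign | voices=[73 81 64 85]
Op 6: note_on(88): all voices busy, STEAL voice 1 (pitch 81, oldest) -> assign | voices=[73 88 64 85]
Op 7: note_off(85): free voice 3 | voices=[73 88 64 -]

Answer: 0 2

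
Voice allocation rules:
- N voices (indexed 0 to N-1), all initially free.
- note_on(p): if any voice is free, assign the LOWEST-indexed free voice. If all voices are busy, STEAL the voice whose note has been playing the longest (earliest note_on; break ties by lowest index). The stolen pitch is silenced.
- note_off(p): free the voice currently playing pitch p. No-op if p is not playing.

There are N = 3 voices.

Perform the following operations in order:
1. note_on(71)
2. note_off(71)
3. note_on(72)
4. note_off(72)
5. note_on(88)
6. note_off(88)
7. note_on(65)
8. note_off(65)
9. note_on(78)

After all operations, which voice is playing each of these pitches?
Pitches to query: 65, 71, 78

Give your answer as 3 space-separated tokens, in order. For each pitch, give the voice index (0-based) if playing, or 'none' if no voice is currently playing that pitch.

Answer: none none 0

Derivation:
Op 1: note_on(71): voice 0 is free -> assigned | voices=[71 - -]
Op 2: note_off(71): free voice 0 | voices=[- - -]
Op 3: note_on(72): voice 0 is free -> assigned | voices=[72 - -]
Op 4: note_off(72): free voice 0 | voices=[- - -]
Op 5: note_on(88): voice 0 is free -> assigned | voices=[88 - -]
Op 6: note_off(88): free voice 0 | voices=[- - -]
Op 7: note_on(65): voice 0 is free -> assigned | voices=[65 - -]
Op 8: note_off(65): free voice 0 | voices=[- - -]
Op 9: note_on(78): voice 0 is free -> assigned | voices=[78 - -]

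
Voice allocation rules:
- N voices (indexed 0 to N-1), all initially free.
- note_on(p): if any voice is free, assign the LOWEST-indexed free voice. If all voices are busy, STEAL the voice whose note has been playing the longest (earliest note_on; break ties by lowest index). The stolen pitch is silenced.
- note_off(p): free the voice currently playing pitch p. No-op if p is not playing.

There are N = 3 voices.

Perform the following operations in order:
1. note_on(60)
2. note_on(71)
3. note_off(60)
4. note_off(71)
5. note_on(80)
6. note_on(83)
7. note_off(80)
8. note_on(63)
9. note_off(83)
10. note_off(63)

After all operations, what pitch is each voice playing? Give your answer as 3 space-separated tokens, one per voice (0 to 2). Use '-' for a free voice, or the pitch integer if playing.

Op 1: note_on(60): voice 0 is free -> assigned | voices=[60 - -]
Op 2: note_on(71): voice 1 is free -> assigned | voices=[60 71 -]
Op 3: note_off(60): free voice 0 | voices=[- 71 -]
Op 4: note_off(71): free voice 1 | voices=[- - -]
Op 5: note_on(80): voice 0 is free -> assigned | voices=[80 - -]
Op 6: note_on(83): voice 1 is free -> assigned | voices=[80 83 -]
Op 7: note_off(80): free voice 0 | voices=[- 83 -]
Op 8: note_on(63): voice 0 is free -> assigned | voices=[63 83 -]
Op 9: note_off(83): free voice 1 | voices=[63 - -]
Op 10: note_off(63): free voice 0 | voices=[- - -]

Answer: - - -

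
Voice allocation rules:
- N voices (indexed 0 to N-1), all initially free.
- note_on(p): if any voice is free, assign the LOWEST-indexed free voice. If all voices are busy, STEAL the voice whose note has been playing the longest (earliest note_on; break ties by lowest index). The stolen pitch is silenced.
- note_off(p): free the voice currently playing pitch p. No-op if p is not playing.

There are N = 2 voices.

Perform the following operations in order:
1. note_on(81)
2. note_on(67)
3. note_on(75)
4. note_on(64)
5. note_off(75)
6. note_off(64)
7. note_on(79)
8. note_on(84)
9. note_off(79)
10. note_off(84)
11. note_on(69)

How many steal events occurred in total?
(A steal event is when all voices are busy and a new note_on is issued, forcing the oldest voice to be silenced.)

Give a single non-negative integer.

Answer: 2

Derivation:
Op 1: note_on(81): voice 0 is free -> assigned | voices=[81 -]
Op 2: note_on(67): voice 1 is free -> assigned | voices=[81 67]
Op 3: note_on(75): all voices busy, STEAL voice 0 (pitch 81, oldest) -> assign | voices=[75 67]
Op 4: note_on(64): all voices busy, STEAL voice 1 (pitch 67, oldest) -> assign | voices=[75 64]
Op 5: note_off(75): free voice 0 | voices=[- 64]
Op 6: note_off(64): free voice 1 | voices=[- -]
Op 7: note_on(79): voice 0 is free -> assigned | voices=[79 -]
Op 8: note_on(84): voice 1 is free -> assigned | voices=[79 84]
Op 9: note_off(79): free voice 0 | voices=[- 84]
Op 10: note_off(84): free voice 1 | voices=[- -]
Op 11: note_on(69): voice 0 is free -> assigned | voices=[69 -]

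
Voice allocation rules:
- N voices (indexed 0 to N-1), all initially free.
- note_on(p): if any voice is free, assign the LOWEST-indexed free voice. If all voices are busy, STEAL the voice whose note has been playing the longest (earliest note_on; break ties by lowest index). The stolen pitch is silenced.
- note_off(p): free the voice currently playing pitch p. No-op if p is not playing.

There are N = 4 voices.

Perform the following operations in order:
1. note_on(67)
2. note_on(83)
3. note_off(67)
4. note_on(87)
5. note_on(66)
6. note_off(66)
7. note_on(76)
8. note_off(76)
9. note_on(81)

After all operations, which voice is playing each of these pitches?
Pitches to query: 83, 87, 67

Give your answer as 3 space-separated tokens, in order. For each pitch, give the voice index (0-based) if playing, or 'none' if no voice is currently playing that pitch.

Answer: 1 0 none

Derivation:
Op 1: note_on(67): voice 0 is free -> assigned | voices=[67 - - -]
Op 2: note_on(83): voice 1 is free -> assigned | voices=[67 83 - -]
Op 3: note_off(67): free voice 0 | voices=[- 83 - -]
Op 4: note_on(87): voice 0 is free -> assigned | voices=[87 83 - -]
Op 5: note_on(66): voice 2 is free -> assigned | voices=[87 83 66 -]
Op 6: note_off(66): free voice 2 | voices=[87 83 - -]
Op 7: note_on(76): voice 2 is free -> assigned | voices=[87 83 76 -]
Op 8: note_off(76): free voice 2 | voices=[87 83 - -]
Op 9: note_on(81): voice 2 is free -> assigned | voices=[87 83 81 -]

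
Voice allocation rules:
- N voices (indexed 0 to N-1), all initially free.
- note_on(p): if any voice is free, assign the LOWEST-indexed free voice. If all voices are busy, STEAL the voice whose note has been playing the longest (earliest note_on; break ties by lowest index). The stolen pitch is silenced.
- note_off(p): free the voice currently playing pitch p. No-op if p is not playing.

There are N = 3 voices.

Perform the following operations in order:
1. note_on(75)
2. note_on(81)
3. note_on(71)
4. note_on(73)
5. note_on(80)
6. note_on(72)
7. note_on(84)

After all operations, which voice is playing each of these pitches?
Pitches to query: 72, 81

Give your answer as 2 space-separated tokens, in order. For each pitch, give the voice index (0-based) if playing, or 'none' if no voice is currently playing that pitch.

Answer: 2 none

Derivation:
Op 1: note_on(75): voice 0 is free -> assigned | voices=[75 - -]
Op 2: note_on(81): voice 1 is free -> assigned | voices=[75 81 -]
Op 3: note_on(71): voice 2 is free -> assigned | voices=[75 81 71]
Op 4: note_on(73): all voices busy, STEAL voice 0 (pitch 75, oldest) -> assign | voices=[73 81 71]
Op 5: note_on(80): all voices busy, STEAL voice 1 (pitch 81, oldest) -> assign | voices=[73 80 71]
Op 6: note_on(72): all voices busy, STEAL voice 2 (pitch 71, oldest) -> assign | voices=[73 80 72]
Op 7: note_on(84): all voices busy, STEAL voice 0 (pitch 73, oldest) -> assign | voices=[84 80 72]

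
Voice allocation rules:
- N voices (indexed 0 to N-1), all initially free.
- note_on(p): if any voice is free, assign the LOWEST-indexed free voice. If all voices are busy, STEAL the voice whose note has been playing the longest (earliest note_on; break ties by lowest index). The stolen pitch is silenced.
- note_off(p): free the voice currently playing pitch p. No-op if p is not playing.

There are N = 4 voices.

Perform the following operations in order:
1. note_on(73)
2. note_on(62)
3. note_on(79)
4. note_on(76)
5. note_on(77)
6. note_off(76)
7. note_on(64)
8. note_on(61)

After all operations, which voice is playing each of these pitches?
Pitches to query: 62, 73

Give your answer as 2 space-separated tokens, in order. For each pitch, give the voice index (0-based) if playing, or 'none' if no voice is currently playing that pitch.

Answer: none none

Derivation:
Op 1: note_on(73): voice 0 is free -> assigned | voices=[73 - - -]
Op 2: note_on(62): voice 1 is free -> assigned | voices=[73 62 - -]
Op 3: note_on(79): voice 2 is free -> assigned | voices=[73 62 79 -]
Op 4: note_on(76): voice 3 is free -> assigned | voices=[73 62 79 76]
Op 5: note_on(77): all voices busy, STEAL voice 0 (pitch 73, oldest) -> assign | voices=[77 62 79 76]
Op 6: note_off(76): free voice 3 | voices=[77 62 79 -]
Op 7: note_on(64): voice 3 is free -> assigned | voices=[77 62 79 64]
Op 8: note_on(61): all voices busy, STEAL voice 1 (pitch 62, oldest) -> assign | voices=[77 61 79 64]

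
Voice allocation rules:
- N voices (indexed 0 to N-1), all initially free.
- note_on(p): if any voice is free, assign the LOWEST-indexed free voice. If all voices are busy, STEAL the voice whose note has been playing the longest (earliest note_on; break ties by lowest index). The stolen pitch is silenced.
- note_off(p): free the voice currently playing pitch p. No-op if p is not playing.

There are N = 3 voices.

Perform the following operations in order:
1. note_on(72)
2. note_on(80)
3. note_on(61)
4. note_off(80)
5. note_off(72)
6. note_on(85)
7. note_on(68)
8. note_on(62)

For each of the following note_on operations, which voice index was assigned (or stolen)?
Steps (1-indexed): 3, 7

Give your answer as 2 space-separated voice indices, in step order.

Op 1: note_on(72): voice 0 is free -> assigned | voices=[72 - -]
Op 2: note_on(80): voice 1 is free -> assigned | voices=[72 80 -]
Op 3: note_on(61): voice 2 is free -> assigned | voices=[72 80 61]
Op 4: note_off(80): free voice 1 | voices=[72 - 61]
Op 5: note_off(72): free voice 0 | voices=[- - 61]
Op 6: note_on(85): voice 0 is free -> assigned | voices=[85 - 61]
Op 7: note_on(68): voice 1 is free -> assigned | voices=[85 68 61]
Op 8: note_on(62): all voices busy, STEAL voice 2 (pitch 61, oldest) -> assign | voices=[85 68 62]

Answer: 2 1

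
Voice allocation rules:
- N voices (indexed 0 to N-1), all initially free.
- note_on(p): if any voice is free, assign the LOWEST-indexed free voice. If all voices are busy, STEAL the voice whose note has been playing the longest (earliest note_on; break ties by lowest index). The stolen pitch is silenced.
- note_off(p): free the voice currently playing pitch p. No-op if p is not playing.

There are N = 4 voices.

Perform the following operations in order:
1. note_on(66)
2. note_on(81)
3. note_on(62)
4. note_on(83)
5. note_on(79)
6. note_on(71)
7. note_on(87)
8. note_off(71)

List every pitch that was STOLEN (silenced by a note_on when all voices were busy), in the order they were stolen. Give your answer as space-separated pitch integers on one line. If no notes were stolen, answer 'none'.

Answer: 66 81 62

Derivation:
Op 1: note_on(66): voice 0 is free -> assigned | voices=[66 - - -]
Op 2: note_on(81): voice 1 is free -> assigned | voices=[66 81 - -]
Op 3: note_on(62): voice 2 is free -> assigned | voices=[66 81 62 -]
Op 4: note_on(83): voice 3 is free -> assigned | voices=[66 81 62 83]
Op 5: note_on(79): all voices busy, STEAL voice 0 (pitch 66, oldest) -> assign | voices=[79 81 62 83]
Op 6: note_on(71): all voices busy, STEAL voice 1 (pitch 81, oldest) -> assign | voices=[79 71 62 83]
Op 7: note_on(87): all voices busy, STEAL voice 2 (pitch 62, oldest) -> assign | voices=[79 71 87 83]
Op 8: note_off(71): free voice 1 | voices=[79 - 87 83]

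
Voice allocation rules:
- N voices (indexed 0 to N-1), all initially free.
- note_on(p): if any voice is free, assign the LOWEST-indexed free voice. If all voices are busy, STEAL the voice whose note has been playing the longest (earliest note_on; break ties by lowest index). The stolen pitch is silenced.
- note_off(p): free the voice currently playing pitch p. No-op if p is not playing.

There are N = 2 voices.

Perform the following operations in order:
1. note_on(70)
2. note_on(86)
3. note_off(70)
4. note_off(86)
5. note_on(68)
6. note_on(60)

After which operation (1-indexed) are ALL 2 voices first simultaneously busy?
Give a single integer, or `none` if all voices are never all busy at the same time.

Answer: 2

Derivation:
Op 1: note_on(70): voice 0 is free -> assigned | voices=[70 -]
Op 2: note_on(86): voice 1 is free -> assigned | voices=[70 86]
Op 3: note_off(70): free voice 0 | voices=[- 86]
Op 4: note_off(86): free voice 1 | voices=[- -]
Op 5: note_on(68): voice 0 is free -> assigned | voices=[68 -]
Op 6: note_on(60): voice 1 is free -> assigned | voices=[68 60]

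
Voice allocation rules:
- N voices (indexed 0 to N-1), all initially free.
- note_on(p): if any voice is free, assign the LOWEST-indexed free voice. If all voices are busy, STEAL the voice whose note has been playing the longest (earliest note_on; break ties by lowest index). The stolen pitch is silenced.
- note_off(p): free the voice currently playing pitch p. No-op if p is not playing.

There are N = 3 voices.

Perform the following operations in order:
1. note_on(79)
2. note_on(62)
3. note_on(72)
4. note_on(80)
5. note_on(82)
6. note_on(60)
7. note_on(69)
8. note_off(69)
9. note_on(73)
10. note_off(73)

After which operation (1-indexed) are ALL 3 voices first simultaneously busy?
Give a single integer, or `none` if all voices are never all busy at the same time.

Op 1: note_on(79): voice 0 is free -> assigned | voices=[79 - -]
Op 2: note_on(62): voice 1 is free -> assigned | voices=[79 62 -]
Op 3: note_on(72): voice 2 is free -> assigned | voices=[79 62 72]
Op 4: note_on(80): all voices busy, STEAL voice 0 (pitch 79, oldest) -> assign | voices=[80 62 72]
Op 5: note_on(82): all voices busy, STEAL voice 1 (pitch 62, oldest) -> assign | voices=[80 82 72]
Op 6: note_on(60): all voices busy, STEAL voice 2 (pitch 72, oldest) -> assign | voices=[80 82 60]
Op 7: note_on(69): all voices busy, STEAL voice 0 (pitch 80, oldest) -> assign | voices=[69 82 60]
Op 8: note_off(69): free voice 0 | voices=[- 82 60]
Op 9: note_on(73): voice 0 is free -> assigned | voices=[73 82 60]
Op 10: note_off(73): free voice 0 | voices=[- 82 60]

Answer: 3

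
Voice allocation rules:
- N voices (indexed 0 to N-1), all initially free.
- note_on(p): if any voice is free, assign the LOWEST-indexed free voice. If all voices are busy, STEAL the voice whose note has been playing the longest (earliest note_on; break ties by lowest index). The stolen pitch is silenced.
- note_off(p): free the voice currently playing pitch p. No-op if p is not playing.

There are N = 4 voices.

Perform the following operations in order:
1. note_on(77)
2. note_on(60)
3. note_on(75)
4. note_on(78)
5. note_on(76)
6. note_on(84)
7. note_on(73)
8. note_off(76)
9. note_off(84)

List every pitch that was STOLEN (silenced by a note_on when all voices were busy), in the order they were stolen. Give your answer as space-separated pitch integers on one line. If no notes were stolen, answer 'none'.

Op 1: note_on(77): voice 0 is free -> assigned | voices=[77 - - -]
Op 2: note_on(60): voice 1 is free -> assigned | voices=[77 60 - -]
Op 3: note_on(75): voice 2 is free -> assigned | voices=[77 60 75 -]
Op 4: note_on(78): voice 3 is free -> assigned | voices=[77 60 75 78]
Op 5: note_on(76): all voices busy, STEAL voice 0 (pitch 77, oldest) -> assign | voices=[76 60 75 78]
Op 6: note_on(84): all voices busy, STEAL voice 1 (pitch 60, oldest) -> assign | voices=[76 84 75 78]
Op 7: note_on(73): all voices busy, STEAL voice 2 (pitch 75, oldest) -> assign | voices=[76 84 73 78]
Op 8: note_off(76): free voice 0 | voices=[- 84 73 78]
Op 9: note_off(84): free voice 1 | voices=[- - 73 78]

Answer: 77 60 75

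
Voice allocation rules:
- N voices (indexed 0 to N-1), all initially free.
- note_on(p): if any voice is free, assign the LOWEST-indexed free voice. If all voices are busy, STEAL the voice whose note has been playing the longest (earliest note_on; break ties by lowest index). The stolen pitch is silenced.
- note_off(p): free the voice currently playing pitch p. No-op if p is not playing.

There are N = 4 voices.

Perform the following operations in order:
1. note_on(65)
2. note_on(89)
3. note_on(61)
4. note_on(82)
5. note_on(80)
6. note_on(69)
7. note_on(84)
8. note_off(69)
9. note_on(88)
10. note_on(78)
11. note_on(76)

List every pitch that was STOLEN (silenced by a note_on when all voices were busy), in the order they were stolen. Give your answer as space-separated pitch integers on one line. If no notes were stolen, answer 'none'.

Answer: 65 89 61 82 80

Derivation:
Op 1: note_on(65): voice 0 is free -> assigned | voices=[65 - - -]
Op 2: note_on(89): voice 1 is free -> assigned | voices=[65 89 - -]
Op 3: note_on(61): voice 2 is free -> assigned | voices=[65 89 61 -]
Op 4: note_on(82): voice 3 is free -> assigned | voices=[65 89 61 82]
Op 5: note_on(80): all voices busy, STEAL voice 0 (pitch 65, oldest) -> assign | voices=[80 89 61 82]
Op 6: note_on(69): all voices busy, STEAL voice 1 (pitch 89, oldest) -> assign | voices=[80 69 61 82]
Op 7: note_on(84): all voices busy, STEAL voice 2 (pitch 61, oldest) -> assign | voices=[80 69 84 82]
Op 8: note_off(69): free voice 1 | voices=[80 - 84 82]
Op 9: note_on(88): voice 1 is free -> assigned | voices=[80 88 84 82]
Op 10: note_on(78): all voices busy, STEAL voice 3 (pitch 82, oldest) -> assign | voices=[80 88 84 78]
Op 11: note_on(76): all voices busy, STEAL voice 0 (pitch 80, oldest) -> assign | voices=[76 88 84 78]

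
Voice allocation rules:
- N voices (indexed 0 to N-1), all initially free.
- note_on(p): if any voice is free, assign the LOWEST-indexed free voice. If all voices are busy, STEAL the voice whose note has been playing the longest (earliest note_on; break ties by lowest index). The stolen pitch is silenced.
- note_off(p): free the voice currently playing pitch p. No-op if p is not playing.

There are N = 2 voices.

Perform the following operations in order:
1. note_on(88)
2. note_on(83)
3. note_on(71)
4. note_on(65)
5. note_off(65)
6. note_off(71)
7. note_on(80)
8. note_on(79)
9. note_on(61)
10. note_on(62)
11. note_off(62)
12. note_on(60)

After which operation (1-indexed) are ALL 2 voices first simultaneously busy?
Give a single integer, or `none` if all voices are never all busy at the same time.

Answer: 2

Derivation:
Op 1: note_on(88): voice 0 is free -> assigned | voices=[88 -]
Op 2: note_on(83): voice 1 is free -> assigned | voices=[88 83]
Op 3: note_on(71): all voices busy, STEAL voice 0 (pitch 88, oldest) -> assign | voices=[71 83]
Op 4: note_on(65): all voices busy, STEAL voice 1 (pitch 83, oldest) -> assign | voices=[71 65]
Op 5: note_off(65): free voice 1 | voices=[71 -]
Op 6: note_off(71): free voice 0 | voices=[- -]
Op 7: note_on(80): voice 0 is free -> assigned | voices=[80 -]
Op 8: note_on(79): voice 1 is free -> assigned | voices=[80 79]
Op 9: note_on(61): all voices busy, STEAL voice 0 (pitch 80, oldest) -> assign | voices=[61 79]
Op 10: note_on(62): all voices busy, STEAL voice 1 (pitch 79, oldest) -> assign | voices=[61 62]
Op 11: note_off(62): free voice 1 | voices=[61 -]
Op 12: note_on(60): voice 1 is free -> assigned | voices=[61 60]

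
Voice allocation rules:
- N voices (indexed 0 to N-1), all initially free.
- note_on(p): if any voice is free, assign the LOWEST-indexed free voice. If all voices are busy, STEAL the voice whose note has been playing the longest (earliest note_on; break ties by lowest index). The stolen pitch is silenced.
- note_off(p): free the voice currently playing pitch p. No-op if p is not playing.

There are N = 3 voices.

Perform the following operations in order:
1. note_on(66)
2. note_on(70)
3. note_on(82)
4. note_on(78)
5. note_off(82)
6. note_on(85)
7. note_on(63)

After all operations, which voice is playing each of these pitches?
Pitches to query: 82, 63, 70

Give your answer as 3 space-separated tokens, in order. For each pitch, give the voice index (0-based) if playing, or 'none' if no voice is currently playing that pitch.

Answer: none 1 none

Derivation:
Op 1: note_on(66): voice 0 is free -> assigned | voices=[66 - -]
Op 2: note_on(70): voice 1 is free -> assigned | voices=[66 70 -]
Op 3: note_on(82): voice 2 is free -> assigned | voices=[66 70 82]
Op 4: note_on(78): all voices busy, STEAL voice 0 (pitch 66, oldest) -> assign | voices=[78 70 82]
Op 5: note_off(82): free voice 2 | voices=[78 70 -]
Op 6: note_on(85): voice 2 is free -> assigned | voices=[78 70 85]
Op 7: note_on(63): all voices busy, STEAL voice 1 (pitch 70, oldest) -> assign | voices=[78 63 85]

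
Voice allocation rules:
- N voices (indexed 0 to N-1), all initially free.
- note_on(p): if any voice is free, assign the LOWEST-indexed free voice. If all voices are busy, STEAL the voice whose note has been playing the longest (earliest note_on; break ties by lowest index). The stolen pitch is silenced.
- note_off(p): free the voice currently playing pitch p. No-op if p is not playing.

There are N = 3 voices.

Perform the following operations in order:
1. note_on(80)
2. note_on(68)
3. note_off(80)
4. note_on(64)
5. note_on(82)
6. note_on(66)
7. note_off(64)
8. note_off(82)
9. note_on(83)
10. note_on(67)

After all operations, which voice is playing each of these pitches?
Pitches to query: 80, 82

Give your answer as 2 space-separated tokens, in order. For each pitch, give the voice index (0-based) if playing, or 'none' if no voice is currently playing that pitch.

Op 1: note_on(80): voice 0 is free -> assigned | voices=[80 - -]
Op 2: note_on(68): voice 1 is free -> assigned | voices=[80 68 -]
Op 3: note_off(80): free voice 0 | voices=[- 68 -]
Op 4: note_on(64): voice 0 is free -> assigned | voices=[64 68 -]
Op 5: note_on(82): voice 2 is free -> assigned | voices=[64 68 82]
Op 6: note_on(66): all voices busy, STEAL voice 1 (pitch 68, oldest) -> assign | voices=[64 66 82]
Op 7: note_off(64): free voice 0 | voices=[- 66 82]
Op 8: note_off(82): free voice 2 | voices=[- 66 -]
Op 9: note_on(83): voice 0 is free -> assigned | voices=[83 66 -]
Op 10: note_on(67): voice 2 is free -> assigned | voices=[83 66 67]

Answer: none none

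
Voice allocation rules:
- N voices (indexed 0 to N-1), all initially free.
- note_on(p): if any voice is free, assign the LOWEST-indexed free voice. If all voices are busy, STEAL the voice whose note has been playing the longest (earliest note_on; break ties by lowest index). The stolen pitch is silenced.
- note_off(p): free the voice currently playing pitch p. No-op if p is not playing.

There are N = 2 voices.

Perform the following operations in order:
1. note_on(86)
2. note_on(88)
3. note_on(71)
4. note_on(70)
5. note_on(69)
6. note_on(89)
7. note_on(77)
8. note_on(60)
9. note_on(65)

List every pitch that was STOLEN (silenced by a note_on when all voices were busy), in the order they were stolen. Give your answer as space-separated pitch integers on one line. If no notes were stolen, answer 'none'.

Op 1: note_on(86): voice 0 is free -> assigned | voices=[86 -]
Op 2: note_on(88): voice 1 is free -> assigned | voices=[86 88]
Op 3: note_on(71): all voices busy, STEAL voice 0 (pitch 86, oldest) -> assign | voices=[71 88]
Op 4: note_on(70): all voices busy, STEAL voice 1 (pitch 88, oldest) -> assign | voices=[71 70]
Op 5: note_on(69): all voices busy, STEAL voice 0 (pitch 71, oldest) -> assign | voices=[69 70]
Op 6: note_on(89): all voices busy, STEAL voice 1 (pitch 70, oldest) -> assign | voices=[69 89]
Op 7: note_on(77): all voices busy, STEAL voice 0 (pitch 69, oldest) -> assign | voices=[77 89]
Op 8: note_on(60): all voices busy, STEAL voice 1 (pitch 89, oldest) -> assign | voices=[77 60]
Op 9: note_on(65): all voices busy, STEAL voice 0 (pitch 77, oldest) -> assign | voices=[65 60]

Answer: 86 88 71 70 69 89 77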